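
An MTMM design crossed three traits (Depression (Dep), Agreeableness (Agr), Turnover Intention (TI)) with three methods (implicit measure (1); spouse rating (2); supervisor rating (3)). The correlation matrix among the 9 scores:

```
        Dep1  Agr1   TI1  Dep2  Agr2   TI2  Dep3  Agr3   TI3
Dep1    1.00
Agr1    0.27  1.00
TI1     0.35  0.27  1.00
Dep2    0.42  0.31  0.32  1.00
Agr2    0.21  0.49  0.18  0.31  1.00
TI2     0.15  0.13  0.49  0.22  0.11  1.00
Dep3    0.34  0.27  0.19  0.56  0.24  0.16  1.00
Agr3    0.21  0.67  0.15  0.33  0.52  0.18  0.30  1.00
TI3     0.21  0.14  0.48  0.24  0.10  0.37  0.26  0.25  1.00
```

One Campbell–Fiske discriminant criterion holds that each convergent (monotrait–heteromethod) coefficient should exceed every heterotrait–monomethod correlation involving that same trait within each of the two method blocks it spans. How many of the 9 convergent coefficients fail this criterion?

1

Checking each validity diagonal entry against its comparison values:
Dep (methods 1·2): 0.42 vs {0.27, 0.31, 0.35, 0.22} → pass.
Dep (methods 1·3): 0.34 vs {0.27, 0.30, 0.35, 0.26} → fail.
Dep (methods 2·3): 0.56 vs {0.31, 0.30, 0.22, 0.26} → pass.
Agr (methods 1·2): 0.49 vs {0.27, 0.31, 0.27, 0.11} → pass.
Agr (methods 1·3): 0.67 vs {0.27, 0.30, 0.27, 0.25} → pass.
Agr (methods 2·3): 0.52 vs {0.31, 0.30, 0.11, 0.25} → pass.
TI (methods 1·2): 0.49 vs {0.35, 0.22, 0.27, 0.11} → pass.
TI (methods 1·3): 0.48 vs {0.35, 0.26, 0.27, 0.25} → pass.
TI (methods 2·3): 0.37 vs {0.22, 0.26, 0.11, 0.25} → pass.
1 of 9 fail.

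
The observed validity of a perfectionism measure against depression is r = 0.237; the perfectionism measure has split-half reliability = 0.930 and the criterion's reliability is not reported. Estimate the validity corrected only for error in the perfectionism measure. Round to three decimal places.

Single correction: r_c = r_obs / √r_xx = 0.237 / √0.930 = 0.237 / 0.9644 ≈ 0.246.

0.246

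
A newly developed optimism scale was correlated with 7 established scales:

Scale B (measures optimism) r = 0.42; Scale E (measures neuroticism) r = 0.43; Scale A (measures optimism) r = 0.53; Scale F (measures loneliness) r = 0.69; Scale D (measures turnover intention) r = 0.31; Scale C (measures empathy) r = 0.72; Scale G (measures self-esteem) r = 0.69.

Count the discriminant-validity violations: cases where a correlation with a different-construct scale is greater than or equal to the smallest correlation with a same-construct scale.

Convergent (same construct = optimism): Scale B, Scale A.
Smallest convergent = 0.42. Discriminant values: 0.43, 0.69, 0.31, 0.72, 0.69; count ≥ 0.42 → 4.

4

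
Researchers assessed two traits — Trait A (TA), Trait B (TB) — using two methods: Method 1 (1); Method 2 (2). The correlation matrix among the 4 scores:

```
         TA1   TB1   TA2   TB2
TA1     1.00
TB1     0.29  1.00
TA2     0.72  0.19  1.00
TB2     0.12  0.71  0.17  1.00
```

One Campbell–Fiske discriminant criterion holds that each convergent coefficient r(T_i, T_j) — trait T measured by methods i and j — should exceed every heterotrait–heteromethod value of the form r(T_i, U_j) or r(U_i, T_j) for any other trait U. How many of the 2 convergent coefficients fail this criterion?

0

Each convergent coefficient versus the relevant comparison correlations:
TA (methods 1·2): 0.72 vs {0.12, 0.19} → pass.
TB (methods 1·2): 0.71 vs {0.19, 0.12} → pass.
0 of 2 fail.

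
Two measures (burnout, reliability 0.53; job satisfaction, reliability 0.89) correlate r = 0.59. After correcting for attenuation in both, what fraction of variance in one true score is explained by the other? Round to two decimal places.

Disattenuated r = 0.59 / √(0.53 × 0.89) = 0.59 / 0.6868 = 0.8591.
Shared true-score variance = 0.8591² = 0.7381 ≈ 0.74.

0.74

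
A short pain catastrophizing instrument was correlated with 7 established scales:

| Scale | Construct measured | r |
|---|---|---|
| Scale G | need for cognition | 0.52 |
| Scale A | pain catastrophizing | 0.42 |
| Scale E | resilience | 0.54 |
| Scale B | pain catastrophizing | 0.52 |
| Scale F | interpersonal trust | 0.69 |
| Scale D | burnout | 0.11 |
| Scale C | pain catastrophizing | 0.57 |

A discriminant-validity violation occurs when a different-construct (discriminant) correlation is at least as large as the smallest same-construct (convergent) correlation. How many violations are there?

Convergent (same construct = pain catastrophizing): Scale A, Scale B, Scale C.
Smallest convergent = 0.42. Discriminant values: 0.52, 0.54, 0.69, 0.11; count ≥ 0.42 → 3.

3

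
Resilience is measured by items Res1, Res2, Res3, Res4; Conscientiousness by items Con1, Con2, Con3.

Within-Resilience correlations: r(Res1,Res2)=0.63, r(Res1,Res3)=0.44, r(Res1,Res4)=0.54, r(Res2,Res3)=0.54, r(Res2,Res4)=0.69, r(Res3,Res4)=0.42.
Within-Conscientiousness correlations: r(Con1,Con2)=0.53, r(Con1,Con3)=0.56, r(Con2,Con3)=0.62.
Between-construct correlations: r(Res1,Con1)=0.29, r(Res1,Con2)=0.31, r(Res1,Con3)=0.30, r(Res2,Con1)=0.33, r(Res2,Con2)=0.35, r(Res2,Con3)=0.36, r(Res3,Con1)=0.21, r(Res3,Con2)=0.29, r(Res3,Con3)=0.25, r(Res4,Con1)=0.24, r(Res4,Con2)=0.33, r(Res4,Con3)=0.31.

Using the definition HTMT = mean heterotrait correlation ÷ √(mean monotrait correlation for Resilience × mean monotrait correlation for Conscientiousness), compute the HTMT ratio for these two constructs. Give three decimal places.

0.535

Mean between = 3.57/12 = 0.2975.
Mean within-Res = 3.26/6 = 0.5433; mean within-Con = 1.71/3 = 0.5700.
Geometric mean = √(0.5433 × 0.5700) = 0.5565.
HTMT = 0.2975 / 0.5565 = 0.535.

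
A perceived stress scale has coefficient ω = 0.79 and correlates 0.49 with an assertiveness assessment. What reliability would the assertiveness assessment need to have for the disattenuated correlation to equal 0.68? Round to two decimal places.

0.66

r_true = r_obs / √(r_xx · r_yy) ⇒ 0.68 = 0.49 / √(0.79 · r_yy).
√(0.79 · r_yy) = 0.49 / 0.68 = 0.7206; 0.79 · r_yy = 0.5193; r_yy = 0.5193 / 0.79 ≈ 0.66.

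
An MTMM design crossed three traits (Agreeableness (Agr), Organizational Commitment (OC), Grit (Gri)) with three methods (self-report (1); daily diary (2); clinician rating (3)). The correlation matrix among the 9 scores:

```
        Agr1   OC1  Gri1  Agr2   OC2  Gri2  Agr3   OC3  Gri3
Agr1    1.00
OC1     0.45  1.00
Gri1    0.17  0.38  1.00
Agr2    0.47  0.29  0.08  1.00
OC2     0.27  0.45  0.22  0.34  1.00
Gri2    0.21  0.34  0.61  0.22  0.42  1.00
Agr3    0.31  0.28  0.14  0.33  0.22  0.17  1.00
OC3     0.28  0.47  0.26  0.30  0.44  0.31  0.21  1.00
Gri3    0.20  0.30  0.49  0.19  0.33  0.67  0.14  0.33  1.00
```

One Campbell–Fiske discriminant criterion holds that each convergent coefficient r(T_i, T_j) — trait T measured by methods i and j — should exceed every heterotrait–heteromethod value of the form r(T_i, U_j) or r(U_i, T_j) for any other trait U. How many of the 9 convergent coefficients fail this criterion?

Checking each validity diagonal entry against its comparison values:
Agr (methods 1·2): 0.47 vs {0.27, 0.29, 0.21, 0.08} → pass.
Agr (methods 1·3): 0.31 vs {0.28, 0.28, 0.20, 0.14} → pass.
Agr (methods 2·3): 0.33 vs {0.30, 0.22, 0.19, 0.17} → pass.
OC (methods 1·2): 0.45 vs {0.29, 0.27, 0.34, 0.22} → pass.
OC (methods 1·3): 0.47 vs {0.28, 0.28, 0.30, 0.26} → pass.
OC (methods 2·3): 0.44 vs {0.22, 0.30, 0.33, 0.31} → pass.
Gri (methods 1·2): 0.61 vs {0.08, 0.21, 0.22, 0.34} → pass.
Gri (methods 1·3): 0.49 vs {0.14, 0.20, 0.26, 0.30} → pass.
Gri (methods 2·3): 0.67 vs {0.17, 0.19, 0.31, 0.33} → pass.
0 of 9 fail.

0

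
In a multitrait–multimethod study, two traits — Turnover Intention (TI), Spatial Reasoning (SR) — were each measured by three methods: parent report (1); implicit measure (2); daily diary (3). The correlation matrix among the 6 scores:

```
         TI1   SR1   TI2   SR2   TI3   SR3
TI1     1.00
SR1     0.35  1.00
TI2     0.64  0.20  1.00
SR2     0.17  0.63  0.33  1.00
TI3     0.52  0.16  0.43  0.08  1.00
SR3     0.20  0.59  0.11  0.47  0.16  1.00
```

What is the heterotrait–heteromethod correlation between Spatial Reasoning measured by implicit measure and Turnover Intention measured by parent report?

Different traits and methods: r(SR2, TI1) = 0.17.

0.17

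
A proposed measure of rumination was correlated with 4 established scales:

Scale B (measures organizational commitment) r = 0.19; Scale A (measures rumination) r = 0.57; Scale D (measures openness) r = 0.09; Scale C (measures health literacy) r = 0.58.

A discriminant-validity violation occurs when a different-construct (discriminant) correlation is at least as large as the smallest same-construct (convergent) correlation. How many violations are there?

1

Convergent (same construct = rumination): Scale A.
Smallest convergent = 0.57. Discriminant values: 0.19, 0.09, 0.58; count ≥ 0.57 → 1.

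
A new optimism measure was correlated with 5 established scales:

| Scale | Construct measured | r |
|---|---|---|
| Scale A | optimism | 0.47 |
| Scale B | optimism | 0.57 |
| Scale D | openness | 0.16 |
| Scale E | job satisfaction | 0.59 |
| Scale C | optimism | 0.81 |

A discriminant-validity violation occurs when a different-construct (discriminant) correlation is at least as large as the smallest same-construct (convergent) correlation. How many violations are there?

Convergent (same construct = optimism): Scale A, Scale B, Scale C.
Smallest convergent = 0.47. Discriminant values: 0.16, 0.59; count ≥ 0.47 → 1.

1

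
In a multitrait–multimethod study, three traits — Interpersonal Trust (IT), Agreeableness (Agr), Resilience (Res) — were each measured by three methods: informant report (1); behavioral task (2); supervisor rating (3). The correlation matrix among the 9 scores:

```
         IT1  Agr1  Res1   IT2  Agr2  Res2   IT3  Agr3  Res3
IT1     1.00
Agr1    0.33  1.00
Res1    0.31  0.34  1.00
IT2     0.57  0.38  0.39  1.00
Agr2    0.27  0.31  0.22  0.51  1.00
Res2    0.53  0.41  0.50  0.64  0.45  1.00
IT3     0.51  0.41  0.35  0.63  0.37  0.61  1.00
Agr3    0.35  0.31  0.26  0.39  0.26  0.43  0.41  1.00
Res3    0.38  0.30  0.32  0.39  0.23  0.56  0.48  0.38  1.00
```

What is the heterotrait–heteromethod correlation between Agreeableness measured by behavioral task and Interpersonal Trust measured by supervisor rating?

Different traits and methods: r(Agr2, IT3) = 0.37.

0.37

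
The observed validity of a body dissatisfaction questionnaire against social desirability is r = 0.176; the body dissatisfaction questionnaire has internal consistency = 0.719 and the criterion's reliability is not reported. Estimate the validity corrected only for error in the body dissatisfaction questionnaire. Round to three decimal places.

0.208

Single correction: r_c = r_obs / √r_xx = 0.176 / √0.719 = 0.176 / 0.8479 ≈ 0.208.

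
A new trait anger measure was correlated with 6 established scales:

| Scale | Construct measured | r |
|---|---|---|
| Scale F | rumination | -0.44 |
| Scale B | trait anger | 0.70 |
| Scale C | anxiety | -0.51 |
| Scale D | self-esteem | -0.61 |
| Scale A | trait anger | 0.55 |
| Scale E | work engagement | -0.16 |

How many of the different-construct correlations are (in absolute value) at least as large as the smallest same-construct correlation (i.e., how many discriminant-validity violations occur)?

1

Convergent (same construct = trait anger): Scale B, Scale A.
Smallest convergent = 0.55. Discriminant |r|: 0.44, 0.51, 0.61, 0.16; count ≥ 0.55 → 1.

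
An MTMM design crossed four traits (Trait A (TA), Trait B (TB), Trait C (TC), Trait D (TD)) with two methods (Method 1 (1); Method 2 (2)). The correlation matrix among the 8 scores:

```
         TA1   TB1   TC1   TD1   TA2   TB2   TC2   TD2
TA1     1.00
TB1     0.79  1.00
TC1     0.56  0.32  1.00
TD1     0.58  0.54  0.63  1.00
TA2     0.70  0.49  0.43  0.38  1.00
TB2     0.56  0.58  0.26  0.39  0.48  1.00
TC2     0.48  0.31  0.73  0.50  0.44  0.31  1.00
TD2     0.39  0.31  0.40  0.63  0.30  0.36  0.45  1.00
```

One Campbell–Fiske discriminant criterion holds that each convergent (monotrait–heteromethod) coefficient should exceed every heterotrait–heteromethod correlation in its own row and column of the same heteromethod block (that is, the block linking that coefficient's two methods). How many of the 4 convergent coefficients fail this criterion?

Convergent coefficients and their comparison sets:
TA (methods 1·2): 0.70 vs {0.56, 0.49, 0.48, 0.43, 0.39, 0.38} → pass.
TB (methods 1·2): 0.58 vs {0.49, 0.56, 0.31, 0.26, 0.31, 0.39} → pass.
TC (methods 1·2): 0.73 vs {0.43, 0.48, 0.26, 0.31, 0.40, 0.50} → pass.
TD (methods 1·2): 0.63 vs {0.38, 0.39, 0.39, 0.31, 0.50, 0.40} → pass.
0 of 4 fail.

0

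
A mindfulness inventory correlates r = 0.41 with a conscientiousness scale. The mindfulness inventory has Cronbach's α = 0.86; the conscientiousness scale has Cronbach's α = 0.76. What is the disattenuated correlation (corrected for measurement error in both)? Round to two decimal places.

r_true = r_obs / √(r_xx · r_yy) = 0.41 / √(0.86 × 0.76) = 0.41 / √0.6536 = 0.41 / 0.8085 ≈ 0.51.

0.51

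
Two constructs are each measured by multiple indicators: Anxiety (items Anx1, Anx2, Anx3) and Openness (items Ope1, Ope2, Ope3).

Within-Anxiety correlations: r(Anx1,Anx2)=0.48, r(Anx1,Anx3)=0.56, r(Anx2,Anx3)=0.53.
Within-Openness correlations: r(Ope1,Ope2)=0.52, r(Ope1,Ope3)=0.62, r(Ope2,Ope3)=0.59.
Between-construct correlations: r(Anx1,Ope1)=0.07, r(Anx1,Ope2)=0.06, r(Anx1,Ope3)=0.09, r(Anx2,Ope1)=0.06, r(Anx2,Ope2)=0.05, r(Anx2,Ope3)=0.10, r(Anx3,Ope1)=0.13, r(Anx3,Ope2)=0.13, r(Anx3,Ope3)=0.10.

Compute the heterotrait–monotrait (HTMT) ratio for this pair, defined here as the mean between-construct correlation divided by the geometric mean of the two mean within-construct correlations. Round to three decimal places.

0.160

Between-construct mean = 0.79/9 = 0.0878.
Mean within-Anx = 1.57/3 = 0.5233; mean within-Ope = 1.73/3 = 0.5767.
Geometric mean = √(0.5233 × 0.5767) = 0.5494.
HTMT = 0.0878 / 0.5494 = 0.160.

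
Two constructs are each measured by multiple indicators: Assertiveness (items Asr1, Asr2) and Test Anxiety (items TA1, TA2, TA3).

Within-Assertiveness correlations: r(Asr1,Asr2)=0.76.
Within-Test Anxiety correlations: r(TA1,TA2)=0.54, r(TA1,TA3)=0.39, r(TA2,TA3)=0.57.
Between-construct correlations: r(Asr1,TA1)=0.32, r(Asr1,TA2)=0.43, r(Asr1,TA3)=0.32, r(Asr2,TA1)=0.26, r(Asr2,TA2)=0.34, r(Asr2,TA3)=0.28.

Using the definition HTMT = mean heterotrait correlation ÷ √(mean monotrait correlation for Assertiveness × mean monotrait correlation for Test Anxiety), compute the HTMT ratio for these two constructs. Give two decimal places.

Mean heterotrait r = 1.95/6 = 0.3250.
Mean within-Asr = 0.76/1 = 0.7600; mean within-TA = 1.50/3 = 0.5000.
Geometric mean = √(0.7600 × 0.5000) = 0.6164.
HTMT = 0.3250 / 0.6164 = 0.53.

0.53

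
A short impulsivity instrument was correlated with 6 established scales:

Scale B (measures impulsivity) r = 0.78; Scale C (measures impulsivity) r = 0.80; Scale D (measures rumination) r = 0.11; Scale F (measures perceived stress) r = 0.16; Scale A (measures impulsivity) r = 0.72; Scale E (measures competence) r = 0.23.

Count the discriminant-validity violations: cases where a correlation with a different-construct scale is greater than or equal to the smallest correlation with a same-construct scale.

0

Convergent (same construct = impulsivity): Scale B, Scale C, Scale A.
Smallest convergent = 0.72. Discriminant values: 0.11, 0.16, 0.23; count ≥ 0.72 → 0.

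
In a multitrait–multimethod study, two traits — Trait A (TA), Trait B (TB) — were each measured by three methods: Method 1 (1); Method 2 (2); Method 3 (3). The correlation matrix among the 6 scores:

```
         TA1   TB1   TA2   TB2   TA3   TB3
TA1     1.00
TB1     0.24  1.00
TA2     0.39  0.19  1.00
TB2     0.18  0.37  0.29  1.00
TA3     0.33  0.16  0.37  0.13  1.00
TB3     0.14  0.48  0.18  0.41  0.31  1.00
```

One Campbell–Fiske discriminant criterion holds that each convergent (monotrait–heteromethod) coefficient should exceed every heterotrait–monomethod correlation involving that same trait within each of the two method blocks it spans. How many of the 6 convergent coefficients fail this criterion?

Each convergent coefficient versus the relevant comparison correlations:
TA (methods 1·2): 0.39 vs {0.24, 0.29} → pass.
TA (methods 1·3): 0.33 vs {0.24, 0.31} → pass.
TA (methods 2·3): 0.37 vs {0.29, 0.31} → pass.
TB (methods 1·2): 0.37 vs {0.24, 0.29} → pass.
TB (methods 1·3): 0.48 vs {0.24, 0.31} → pass.
TB (methods 2·3): 0.41 vs {0.29, 0.31} → pass.
0 of 6 fail.

0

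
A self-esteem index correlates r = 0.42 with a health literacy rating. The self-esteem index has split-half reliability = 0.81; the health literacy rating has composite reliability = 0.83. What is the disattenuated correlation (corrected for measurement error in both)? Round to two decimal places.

0.51

r_true = r_obs / √(r_xx · r_yy) = 0.42 / √(0.81 × 0.83) = 0.42 / √0.6723 = 0.42 / 0.8199 ≈ 0.51.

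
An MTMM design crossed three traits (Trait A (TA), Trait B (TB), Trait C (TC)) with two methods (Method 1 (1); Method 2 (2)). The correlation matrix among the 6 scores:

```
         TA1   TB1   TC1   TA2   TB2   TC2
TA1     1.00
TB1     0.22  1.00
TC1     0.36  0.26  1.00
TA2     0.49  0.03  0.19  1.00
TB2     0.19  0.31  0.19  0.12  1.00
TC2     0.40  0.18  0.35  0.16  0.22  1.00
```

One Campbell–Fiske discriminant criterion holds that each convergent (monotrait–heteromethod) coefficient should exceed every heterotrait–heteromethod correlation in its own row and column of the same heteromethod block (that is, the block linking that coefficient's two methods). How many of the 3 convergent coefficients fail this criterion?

Checking each validity diagonal entry against its comparison values:
TA (methods 1·2): 0.49 vs {0.19, 0.03, 0.40, 0.19} → pass.
TB (methods 1·2): 0.31 vs {0.03, 0.19, 0.18, 0.19} → pass.
TC (methods 1·2): 0.35 vs {0.19, 0.40, 0.19, 0.18} → fail.
1 of 3 fail.

1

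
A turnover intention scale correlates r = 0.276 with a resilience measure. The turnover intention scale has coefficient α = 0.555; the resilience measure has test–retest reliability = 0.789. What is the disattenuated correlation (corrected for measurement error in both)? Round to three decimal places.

0.417

r_true = r_obs / √(r_xx · r_yy) = 0.276 / √(0.555 × 0.789) = 0.276 / √0.437895 = 0.276 / 0.6617 ≈ 0.417.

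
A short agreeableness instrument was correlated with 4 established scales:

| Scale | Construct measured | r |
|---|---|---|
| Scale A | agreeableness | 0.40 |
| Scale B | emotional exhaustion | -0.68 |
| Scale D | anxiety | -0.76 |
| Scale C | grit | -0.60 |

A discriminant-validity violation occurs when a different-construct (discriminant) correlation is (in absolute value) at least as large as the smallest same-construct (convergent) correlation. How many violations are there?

Convergent (same construct = agreeableness): Scale A.
Smallest convergent = 0.40. Discriminant |r|: 0.68, 0.76, 0.60; count ≥ 0.40 → 3.

3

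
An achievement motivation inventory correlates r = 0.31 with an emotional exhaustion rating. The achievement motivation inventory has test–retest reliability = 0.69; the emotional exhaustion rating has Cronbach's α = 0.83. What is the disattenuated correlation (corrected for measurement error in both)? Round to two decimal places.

0.41

r_true = r_obs / √(r_xx · r_yy) = 0.31 / √(0.69 × 0.83) = 0.31 / √0.5727 = 0.31 / 0.7568 ≈ 0.41.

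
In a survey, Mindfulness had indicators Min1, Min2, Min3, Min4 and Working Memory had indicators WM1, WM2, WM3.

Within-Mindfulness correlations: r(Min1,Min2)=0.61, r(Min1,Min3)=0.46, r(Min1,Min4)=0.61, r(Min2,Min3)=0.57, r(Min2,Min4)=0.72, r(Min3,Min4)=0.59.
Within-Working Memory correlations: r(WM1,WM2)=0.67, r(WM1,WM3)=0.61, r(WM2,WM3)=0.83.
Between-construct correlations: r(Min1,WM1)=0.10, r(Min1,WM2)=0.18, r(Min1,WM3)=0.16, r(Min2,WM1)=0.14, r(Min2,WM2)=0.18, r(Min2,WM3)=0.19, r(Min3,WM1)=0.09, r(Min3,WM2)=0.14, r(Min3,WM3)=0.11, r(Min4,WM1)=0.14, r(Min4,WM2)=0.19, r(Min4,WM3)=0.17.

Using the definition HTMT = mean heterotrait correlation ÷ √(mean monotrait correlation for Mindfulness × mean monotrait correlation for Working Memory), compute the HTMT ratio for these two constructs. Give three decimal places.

0.231

Between-construct mean = 1.79/12 = 0.1492.
Mean within-Min = 3.56/6 = 0.5933; mean within-WM = 2.11/3 = 0.7033.
Geometric mean = √(0.5933 × 0.7033) = 0.6460.
HTMT = 0.1492 / 0.6460 = 0.231.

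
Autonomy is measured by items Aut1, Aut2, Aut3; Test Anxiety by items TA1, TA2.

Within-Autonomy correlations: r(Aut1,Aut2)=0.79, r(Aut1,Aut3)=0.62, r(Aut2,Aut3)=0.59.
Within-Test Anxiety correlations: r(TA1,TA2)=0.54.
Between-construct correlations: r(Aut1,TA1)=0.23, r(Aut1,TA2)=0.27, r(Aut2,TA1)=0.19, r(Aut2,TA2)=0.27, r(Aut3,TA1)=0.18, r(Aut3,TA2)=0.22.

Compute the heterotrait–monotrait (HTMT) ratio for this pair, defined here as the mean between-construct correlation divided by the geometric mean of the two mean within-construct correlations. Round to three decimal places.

0.378

Mean heterotrait r = 1.36/6 = 0.2267.
Mean within-Aut = 2.00/3 = 0.6667; mean within-TA = 0.54/1 = 0.5400.
Geometric mean = √(0.6667 × 0.5400) = 0.6000.
HTMT = 0.2267 / 0.6000 = 0.378.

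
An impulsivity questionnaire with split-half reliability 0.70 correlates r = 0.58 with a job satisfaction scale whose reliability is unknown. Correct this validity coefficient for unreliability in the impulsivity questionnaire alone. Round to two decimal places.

0.69

Single correction: r_c = r_obs / √r_xx = 0.58 / √0.70 = 0.58 / 0.8367 ≈ 0.69.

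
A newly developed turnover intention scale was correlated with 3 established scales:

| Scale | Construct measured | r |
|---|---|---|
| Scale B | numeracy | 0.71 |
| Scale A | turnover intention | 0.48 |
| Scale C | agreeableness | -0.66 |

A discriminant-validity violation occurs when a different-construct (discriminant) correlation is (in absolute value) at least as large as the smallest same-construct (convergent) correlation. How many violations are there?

Convergent (same construct = turnover intention): Scale A.
Smallest convergent = 0.48. Discriminant |r|: 0.71, 0.66; count ≥ 0.48 → 2.

2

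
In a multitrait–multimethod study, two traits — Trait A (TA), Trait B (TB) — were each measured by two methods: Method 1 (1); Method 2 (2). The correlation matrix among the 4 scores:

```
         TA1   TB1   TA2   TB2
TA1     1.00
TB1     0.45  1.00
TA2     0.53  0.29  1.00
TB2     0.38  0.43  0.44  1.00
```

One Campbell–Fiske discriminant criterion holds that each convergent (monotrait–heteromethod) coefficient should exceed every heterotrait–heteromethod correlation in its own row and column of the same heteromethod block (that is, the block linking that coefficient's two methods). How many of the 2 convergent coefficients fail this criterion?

0

Checking each validity diagonal entry against its comparison values:
TA (methods 1·2): 0.53 vs {0.38, 0.29} → pass.
TB (methods 1·2): 0.43 vs {0.29, 0.38} → pass.
0 of 2 fail.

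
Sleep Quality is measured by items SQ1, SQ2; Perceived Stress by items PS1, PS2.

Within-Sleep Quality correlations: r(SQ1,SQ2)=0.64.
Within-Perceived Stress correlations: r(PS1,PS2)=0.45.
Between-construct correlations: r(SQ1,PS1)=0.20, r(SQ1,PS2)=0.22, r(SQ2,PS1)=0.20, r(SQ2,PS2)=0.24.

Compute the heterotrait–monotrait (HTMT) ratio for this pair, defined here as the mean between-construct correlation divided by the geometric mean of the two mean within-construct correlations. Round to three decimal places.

0.401

Mean between = 0.86/4 = 0.2150.
Mean within-SQ = 0.64/1 = 0.6400; mean within-PS = 0.45/1 = 0.4500.
Geometric mean = √(0.6400 × 0.4500) = 0.5367.
HTMT = 0.2150 / 0.5367 = 0.401.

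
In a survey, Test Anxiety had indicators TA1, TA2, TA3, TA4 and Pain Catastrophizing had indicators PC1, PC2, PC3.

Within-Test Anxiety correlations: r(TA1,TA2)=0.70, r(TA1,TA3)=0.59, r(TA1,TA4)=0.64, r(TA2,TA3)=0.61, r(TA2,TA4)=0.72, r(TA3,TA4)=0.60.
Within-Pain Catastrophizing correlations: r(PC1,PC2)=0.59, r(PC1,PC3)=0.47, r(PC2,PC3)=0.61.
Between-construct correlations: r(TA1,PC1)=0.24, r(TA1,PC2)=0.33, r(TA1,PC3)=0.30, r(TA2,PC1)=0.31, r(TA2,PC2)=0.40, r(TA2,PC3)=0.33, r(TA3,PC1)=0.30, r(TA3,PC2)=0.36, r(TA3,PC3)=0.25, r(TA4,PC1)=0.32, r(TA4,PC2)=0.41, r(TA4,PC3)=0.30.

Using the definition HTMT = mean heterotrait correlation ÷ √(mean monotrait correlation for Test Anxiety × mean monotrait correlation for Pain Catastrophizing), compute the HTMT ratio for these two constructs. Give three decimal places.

Mean between = 3.85/12 = 0.3208.
Mean within-TA = 3.86/6 = 0.6433; mean within-PC = 1.67/3 = 0.5567.
Geometric mean = √(0.6433 × 0.5567) = 0.5984.
HTMT = 0.3208 / 0.5984 = 0.536.

0.536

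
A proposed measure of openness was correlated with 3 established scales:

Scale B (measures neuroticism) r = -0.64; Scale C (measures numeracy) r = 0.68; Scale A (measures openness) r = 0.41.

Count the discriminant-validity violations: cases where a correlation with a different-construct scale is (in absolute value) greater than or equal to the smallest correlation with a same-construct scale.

Convergent (same construct = openness): Scale A.
Smallest convergent = 0.41. Discriminant |r|: 0.64, 0.68; count ≥ 0.41 → 2.

2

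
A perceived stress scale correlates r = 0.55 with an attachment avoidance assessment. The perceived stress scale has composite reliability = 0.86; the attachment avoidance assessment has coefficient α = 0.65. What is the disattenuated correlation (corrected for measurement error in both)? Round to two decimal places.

0.74

r_true = r_obs / √(r_xx · r_yy) = 0.55 / √(0.86 × 0.65) = 0.55 / √0.5590 = 0.55 / 0.7477 ≈ 0.74.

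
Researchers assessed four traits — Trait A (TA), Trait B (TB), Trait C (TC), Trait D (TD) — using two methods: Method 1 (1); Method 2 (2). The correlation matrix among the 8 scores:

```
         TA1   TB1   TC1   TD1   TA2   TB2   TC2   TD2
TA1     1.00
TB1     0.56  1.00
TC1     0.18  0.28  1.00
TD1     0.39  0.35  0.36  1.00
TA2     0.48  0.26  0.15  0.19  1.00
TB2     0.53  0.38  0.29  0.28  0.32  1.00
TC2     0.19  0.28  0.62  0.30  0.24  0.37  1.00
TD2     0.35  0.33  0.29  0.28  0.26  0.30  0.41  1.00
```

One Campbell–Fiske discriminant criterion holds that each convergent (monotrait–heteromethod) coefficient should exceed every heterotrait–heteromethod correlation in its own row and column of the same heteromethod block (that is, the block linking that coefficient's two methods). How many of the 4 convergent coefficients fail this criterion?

3

Each convergent coefficient versus the relevant comparison correlations:
TA (methods 1·2): 0.48 vs {0.53, 0.26, 0.19, 0.15, 0.35, 0.19} → fail.
TB (methods 1·2): 0.38 vs {0.26, 0.53, 0.28, 0.29, 0.33, 0.28} → fail.
TC (methods 1·2): 0.62 vs {0.15, 0.19, 0.29, 0.28, 0.29, 0.30} → pass.
TD (methods 1·2): 0.28 vs {0.19, 0.35, 0.28, 0.33, 0.30, 0.29} → fail.
3 of 4 fail.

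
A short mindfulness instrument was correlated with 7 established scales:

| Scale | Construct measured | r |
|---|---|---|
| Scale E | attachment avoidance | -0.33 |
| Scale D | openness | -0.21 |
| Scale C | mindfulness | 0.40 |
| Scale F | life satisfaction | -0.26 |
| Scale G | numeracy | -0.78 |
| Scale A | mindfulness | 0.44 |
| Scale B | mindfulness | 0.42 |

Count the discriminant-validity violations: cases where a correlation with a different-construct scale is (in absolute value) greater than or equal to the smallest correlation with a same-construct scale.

Convergent (same construct = mindfulness): Scale C, Scale A, Scale B.
Smallest convergent = 0.40. Discriminant |r|: 0.33, 0.21, 0.26, 0.78; count ≥ 0.40 → 1.

1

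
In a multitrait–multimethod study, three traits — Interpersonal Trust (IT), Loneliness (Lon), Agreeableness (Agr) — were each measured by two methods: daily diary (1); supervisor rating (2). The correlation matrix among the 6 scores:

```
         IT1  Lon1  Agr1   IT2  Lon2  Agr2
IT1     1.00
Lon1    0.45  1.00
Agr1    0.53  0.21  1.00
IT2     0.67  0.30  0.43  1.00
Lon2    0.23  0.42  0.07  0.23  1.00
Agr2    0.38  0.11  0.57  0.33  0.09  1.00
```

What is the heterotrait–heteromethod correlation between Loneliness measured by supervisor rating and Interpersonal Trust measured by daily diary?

Different traits and methods: r(Lon2, IT1) = 0.23.

0.23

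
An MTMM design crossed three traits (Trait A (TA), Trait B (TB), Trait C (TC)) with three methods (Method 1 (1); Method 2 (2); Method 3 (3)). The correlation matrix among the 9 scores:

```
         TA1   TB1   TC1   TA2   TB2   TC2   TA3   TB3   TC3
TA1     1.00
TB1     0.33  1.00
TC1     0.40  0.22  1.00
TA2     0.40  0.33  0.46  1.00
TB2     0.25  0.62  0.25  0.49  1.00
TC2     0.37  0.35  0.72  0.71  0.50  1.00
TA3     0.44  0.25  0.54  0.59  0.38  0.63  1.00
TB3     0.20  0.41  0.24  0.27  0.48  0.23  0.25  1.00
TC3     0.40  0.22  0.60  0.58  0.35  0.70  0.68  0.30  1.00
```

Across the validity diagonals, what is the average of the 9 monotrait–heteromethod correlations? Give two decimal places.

0.55

Convergent values: 0.40, 0.44, 0.59, 0.62, 0.41, 0.48, 0.72, 0.60, 0.70; mean = 4.96/9 = 0.55.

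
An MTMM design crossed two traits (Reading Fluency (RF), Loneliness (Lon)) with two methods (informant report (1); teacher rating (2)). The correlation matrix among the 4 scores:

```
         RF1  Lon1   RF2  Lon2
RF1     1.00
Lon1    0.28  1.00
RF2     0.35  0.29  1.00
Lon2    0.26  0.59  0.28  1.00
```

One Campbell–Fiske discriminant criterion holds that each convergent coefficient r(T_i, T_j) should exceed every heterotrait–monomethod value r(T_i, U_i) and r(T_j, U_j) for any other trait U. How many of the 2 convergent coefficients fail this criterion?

0

Each convergent coefficient versus the relevant comparison correlations:
RF (methods 1·2): 0.35 vs {0.28, 0.28} → pass.
Lon (methods 1·2): 0.59 vs {0.28, 0.28} → pass.
0 of 2 fail.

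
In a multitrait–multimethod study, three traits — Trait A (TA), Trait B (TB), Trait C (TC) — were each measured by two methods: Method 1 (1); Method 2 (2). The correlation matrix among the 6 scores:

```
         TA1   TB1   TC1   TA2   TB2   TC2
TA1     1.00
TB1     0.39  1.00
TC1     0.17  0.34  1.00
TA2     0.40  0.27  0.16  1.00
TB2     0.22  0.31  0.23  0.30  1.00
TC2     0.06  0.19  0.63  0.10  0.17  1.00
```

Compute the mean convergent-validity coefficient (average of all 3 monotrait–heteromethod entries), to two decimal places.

0.45

Convergent values: 0.40, 0.31, 0.63; mean = 1.34/3 = 0.45.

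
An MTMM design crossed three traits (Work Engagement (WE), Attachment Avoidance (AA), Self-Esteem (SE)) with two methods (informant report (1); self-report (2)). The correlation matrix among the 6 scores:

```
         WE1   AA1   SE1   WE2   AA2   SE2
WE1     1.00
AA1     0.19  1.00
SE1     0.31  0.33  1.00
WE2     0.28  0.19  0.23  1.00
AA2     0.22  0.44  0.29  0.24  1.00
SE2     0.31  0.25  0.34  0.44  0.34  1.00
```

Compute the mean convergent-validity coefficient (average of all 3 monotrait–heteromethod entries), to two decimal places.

0.35

Convergent values: 0.28, 0.44, 0.34; mean = 1.06/3 = 0.35.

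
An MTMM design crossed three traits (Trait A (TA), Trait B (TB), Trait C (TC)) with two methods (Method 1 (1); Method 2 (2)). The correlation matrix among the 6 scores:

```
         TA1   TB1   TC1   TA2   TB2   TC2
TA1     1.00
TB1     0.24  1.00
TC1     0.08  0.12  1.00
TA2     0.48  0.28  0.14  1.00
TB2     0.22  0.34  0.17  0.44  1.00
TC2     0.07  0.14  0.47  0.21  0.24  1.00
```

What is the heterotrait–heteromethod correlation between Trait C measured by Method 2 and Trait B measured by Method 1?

0.14

Different traits and methods: r(TC2, TB1) = 0.14.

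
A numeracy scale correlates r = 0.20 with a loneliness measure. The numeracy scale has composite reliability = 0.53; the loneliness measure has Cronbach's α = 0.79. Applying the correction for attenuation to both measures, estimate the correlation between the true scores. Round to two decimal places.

0.31

r_true = r_obs / √(r_xx · r_yy) = 0.20 / √(0.53 × 0.79) = 0.20 / √0.4187 = 0.20 / 0.6471 ≈ 0.31.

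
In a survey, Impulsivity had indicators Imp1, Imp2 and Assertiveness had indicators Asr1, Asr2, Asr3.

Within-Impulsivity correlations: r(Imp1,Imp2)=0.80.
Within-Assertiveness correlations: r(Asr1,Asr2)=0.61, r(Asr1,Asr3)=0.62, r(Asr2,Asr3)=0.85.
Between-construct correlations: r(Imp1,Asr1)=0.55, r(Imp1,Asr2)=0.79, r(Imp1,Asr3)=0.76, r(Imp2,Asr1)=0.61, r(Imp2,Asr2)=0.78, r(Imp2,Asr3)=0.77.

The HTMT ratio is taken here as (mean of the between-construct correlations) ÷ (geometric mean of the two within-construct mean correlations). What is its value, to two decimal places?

0.95

Between-construct mean = 4.26/6 = 0.7100.
Mean within-Imp = 0.80/1 = 0.8000; mean within-Asr = 2.08/3 = 0.6933.
Geometric mean = √(0.8000 × 0.6933) = 0.7447.
HTMT = 0.7100 / 0.7447 = 0.95.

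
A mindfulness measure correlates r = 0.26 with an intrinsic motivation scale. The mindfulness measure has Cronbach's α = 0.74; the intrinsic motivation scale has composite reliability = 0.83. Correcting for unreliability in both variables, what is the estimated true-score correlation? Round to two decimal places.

0.33

r_true = r_obs / √(r_xx · r_yy) = 0.26 / √(0.74 × 0.83) = 0.26 / √0.6142 = 0.26 / 0.7837 ≈ 0.33.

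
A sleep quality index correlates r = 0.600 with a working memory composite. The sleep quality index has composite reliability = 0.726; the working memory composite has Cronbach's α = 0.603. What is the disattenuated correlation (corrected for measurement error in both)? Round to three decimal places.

r_true = r_obs / √(r_xx · r_yy) = 0.600 / √(0.726 × 0.603) = 0.600 / √0.437778 = 0.600 / 0.6616 ≈ 0.907.

0.907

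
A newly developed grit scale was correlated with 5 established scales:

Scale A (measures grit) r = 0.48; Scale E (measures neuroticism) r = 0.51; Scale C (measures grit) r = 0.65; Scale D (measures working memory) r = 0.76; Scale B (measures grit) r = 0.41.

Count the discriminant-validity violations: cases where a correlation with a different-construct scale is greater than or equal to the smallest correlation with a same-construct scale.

Convergent (same construct = grit): Scale A, Scale C, Scale B.
Smallest convergent = 0.41. Discriminant values: 0.51, 0.76; count ≥ 0.41 → 2.

2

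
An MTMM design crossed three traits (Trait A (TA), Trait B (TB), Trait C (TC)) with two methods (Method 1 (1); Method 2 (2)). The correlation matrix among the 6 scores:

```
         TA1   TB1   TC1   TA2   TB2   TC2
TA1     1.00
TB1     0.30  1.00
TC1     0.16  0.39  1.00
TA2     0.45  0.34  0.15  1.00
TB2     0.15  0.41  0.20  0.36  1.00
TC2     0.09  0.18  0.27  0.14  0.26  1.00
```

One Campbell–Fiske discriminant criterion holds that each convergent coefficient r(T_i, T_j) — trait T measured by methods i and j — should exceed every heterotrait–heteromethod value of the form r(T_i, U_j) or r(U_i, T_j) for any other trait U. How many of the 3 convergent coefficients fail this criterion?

Each convergent coefficient versus the relevant comparison correlations:
TA (methods 1·2): 0.45 vs {0.15, 0.34, 0.09, 0.15} → pass.
TB (methods 1·2): 0.41 vs {0.34, 0.15, 0.18, 0.20} → pass.
TC (methods 1·2): 0.27 vs {0.15, 0.09, 0.20, 0.18} → pass.
0 of 3 fail.

0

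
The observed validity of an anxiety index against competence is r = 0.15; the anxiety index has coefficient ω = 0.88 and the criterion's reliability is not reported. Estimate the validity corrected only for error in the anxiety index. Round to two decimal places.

Single correction: r_c = r_obs / √r_xx = 0.15 / √0.88 = 0.15 / 0.9381 ≈ 0.16.

0.16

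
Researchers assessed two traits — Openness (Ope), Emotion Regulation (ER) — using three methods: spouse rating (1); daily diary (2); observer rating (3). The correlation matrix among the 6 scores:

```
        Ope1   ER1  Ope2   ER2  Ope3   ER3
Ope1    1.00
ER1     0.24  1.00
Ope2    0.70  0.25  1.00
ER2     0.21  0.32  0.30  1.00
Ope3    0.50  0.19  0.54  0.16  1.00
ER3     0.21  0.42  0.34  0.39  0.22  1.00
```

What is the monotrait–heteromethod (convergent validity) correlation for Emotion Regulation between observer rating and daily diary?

0.39

Same trait (ER), different methods: r(ER3, ER2) = 0.39.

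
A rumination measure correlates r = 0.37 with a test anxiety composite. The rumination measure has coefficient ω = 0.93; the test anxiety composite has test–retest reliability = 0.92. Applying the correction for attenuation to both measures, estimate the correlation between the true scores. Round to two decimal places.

0.40

r_true = r_obs / √(r_xx · r_yy) = 0.37 / √(0.93 × 0.92) = 0.37 / √0.8556 = 0.37 / 0.9250 ≈ 0.40.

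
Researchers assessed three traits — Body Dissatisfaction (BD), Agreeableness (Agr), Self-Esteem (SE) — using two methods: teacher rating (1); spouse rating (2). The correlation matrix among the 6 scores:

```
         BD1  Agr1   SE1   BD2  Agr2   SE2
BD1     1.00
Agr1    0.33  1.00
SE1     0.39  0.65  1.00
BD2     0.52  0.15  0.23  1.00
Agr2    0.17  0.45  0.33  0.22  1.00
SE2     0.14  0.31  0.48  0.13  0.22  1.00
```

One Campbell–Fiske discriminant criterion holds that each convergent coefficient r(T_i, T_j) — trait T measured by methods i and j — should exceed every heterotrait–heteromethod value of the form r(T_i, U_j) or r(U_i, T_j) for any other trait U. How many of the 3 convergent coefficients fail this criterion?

0

Checking each validity diagonal entry against its comparison values:
BD (methods 1·2): 0.52 vs {0.17, 0.15, 0.14, 0.23} → pass.
Agr (methods 1·2): 0.45 vs {0.15, 0.17, 0.31, 0.33} → pass.
SE (methods 1·2): 0.48 vs {0.23, 0.14, 0.33, 0.31} → pass.
0 of 3 fail.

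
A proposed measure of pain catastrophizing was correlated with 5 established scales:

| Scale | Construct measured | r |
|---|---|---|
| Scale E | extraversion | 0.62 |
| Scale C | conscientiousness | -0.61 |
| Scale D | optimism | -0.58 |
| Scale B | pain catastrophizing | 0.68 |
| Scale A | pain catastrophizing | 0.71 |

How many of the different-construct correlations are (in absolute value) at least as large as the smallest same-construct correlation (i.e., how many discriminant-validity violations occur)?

Convergent (same construct = pain catastrophizing): Scale B, Scale A.
Smallest convergent = 0.68. Discriminant |r|: 0.62, 0.61, 0.58; count ≥ 0.68 → 0.

0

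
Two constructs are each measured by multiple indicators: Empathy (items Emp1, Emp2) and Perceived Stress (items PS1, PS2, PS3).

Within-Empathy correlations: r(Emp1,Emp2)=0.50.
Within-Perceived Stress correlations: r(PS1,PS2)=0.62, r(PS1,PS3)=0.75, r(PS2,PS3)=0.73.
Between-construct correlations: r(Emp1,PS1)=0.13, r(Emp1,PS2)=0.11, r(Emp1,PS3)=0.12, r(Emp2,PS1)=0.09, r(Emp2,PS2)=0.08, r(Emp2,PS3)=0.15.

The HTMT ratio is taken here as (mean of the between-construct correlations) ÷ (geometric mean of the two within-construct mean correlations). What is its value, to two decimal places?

0.19

Between-construct mean = 0.68/6 = 0.1133.
Mean within-Emp = 0.50/1 = 0.5000; mean within-PS = 2.10/3 = 0.7000.
Geometric mean = √(0.5000 × 0.7000) = 0.5916.
HTMT = 0.1133 / 0.5916 = 0.19.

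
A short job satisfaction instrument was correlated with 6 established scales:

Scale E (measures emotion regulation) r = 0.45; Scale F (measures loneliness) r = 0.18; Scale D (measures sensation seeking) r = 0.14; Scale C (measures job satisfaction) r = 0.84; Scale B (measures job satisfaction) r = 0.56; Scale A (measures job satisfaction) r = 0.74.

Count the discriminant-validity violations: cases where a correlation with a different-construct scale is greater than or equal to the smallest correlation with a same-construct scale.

Convergent (same construct = job satisfaction): Scale C, Scale B, Scale A.
Smallest convergent = 0.56. Discriminant values: 0.45, 0.18, 0.14; count ≥ 0.56 → 0.

0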